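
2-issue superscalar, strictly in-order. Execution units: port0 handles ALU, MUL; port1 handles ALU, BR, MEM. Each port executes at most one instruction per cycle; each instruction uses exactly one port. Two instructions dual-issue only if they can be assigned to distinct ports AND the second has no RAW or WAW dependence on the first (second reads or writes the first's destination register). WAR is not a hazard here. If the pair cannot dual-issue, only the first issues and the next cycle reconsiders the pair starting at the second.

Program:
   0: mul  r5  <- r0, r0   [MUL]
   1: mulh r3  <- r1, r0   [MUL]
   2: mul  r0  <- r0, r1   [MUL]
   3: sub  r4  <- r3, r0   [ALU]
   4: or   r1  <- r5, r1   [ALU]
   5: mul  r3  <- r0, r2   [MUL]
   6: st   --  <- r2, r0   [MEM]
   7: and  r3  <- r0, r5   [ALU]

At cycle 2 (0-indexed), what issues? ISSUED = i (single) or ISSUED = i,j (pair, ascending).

#0 head=0: mul.MUL i0 no-port MUL/MUL
#1 head=1: mulh.MUL i1 no-port MUL/MUL
#2 head=2: mul.MUL i2 RAW r0
#3 head=3: sub.ALU or.ALU i3+i4 pair
#4 head=5: mul.MUL st.MEM i5+i6 pair
#5 head=7: and.ALU i7 tail

ISSUED = 2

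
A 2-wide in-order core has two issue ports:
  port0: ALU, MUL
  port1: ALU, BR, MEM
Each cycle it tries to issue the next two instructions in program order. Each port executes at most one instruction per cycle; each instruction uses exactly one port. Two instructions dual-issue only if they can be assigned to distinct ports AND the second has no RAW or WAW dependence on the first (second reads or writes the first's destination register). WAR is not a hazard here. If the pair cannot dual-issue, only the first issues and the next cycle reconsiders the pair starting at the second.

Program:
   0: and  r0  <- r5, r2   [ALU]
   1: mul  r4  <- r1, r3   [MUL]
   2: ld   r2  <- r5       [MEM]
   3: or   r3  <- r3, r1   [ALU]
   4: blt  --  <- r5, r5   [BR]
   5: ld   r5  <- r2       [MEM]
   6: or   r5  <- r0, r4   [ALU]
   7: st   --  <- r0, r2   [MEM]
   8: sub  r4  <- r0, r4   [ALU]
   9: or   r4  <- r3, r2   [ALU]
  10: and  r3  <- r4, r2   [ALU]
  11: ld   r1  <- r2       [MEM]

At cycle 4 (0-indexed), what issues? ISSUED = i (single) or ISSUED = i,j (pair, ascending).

ISSUED = 6,7

#0 head=0: and;mul i0+i1 dual
#1 head=2: ld;or i2+i3 dual
#2 head=4: blt i4 no-port BR/MEM
#3 head=5: ld i5 WAW r5
#4 head=6: or;st i6+i7 dual
#5 head=8: sub i8 WAW r4
#6 head=9: or i9 RAW r4
#7 head=10: and;ld i10+i11 dual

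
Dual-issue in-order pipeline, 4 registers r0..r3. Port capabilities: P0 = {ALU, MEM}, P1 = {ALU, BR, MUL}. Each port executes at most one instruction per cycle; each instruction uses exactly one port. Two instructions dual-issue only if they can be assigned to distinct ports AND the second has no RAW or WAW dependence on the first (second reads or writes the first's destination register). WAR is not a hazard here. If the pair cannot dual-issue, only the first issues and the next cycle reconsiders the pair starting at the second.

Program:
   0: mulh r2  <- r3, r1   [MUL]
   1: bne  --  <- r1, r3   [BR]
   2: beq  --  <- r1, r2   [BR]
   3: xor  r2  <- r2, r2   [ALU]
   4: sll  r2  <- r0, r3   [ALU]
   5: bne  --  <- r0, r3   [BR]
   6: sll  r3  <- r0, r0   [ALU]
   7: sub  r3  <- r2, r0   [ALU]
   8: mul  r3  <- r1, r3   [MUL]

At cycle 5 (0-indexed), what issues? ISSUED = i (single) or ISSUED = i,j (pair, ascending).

t=0 i0:mulh.MUL ; no-port MUL/BR
t=1 i1:bne.BR ; no-port BR/BR
t=2 i2&i3:beq.BR/xor.ALU ; dual
t=3 i4&i5:sll.ALU/bne.BR ; dual
t=4 i6:sll.ALU ; WAW r3
t=5 i7:sub.ALU ; RAW+WAW r3
t=6 i8:mul.MUL ; tail

ISSUED = 7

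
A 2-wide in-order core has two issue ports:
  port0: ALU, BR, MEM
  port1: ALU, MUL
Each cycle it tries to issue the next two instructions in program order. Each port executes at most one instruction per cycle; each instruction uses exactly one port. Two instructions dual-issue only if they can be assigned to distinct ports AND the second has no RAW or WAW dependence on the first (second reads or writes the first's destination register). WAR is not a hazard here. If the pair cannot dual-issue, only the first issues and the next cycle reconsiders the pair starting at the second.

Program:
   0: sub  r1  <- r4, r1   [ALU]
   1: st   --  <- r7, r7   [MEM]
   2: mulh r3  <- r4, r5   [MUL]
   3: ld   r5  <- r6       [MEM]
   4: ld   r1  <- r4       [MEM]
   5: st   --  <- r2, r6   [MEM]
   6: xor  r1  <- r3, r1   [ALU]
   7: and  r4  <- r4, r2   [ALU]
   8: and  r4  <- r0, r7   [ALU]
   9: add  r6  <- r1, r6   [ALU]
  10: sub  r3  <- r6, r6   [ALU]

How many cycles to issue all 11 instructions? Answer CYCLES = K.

0. sub+st @i0,i1  | dual
1. mulh+ld @i2,i3  | dual
2. ld @i4  | no-port MEM/MEM
3. st+xor @i5,i6  | dual
4. and @i7  | WAW r4
5. and+add @i8,i9  | dual
6. sub @i10  | tail

CYCLES = 7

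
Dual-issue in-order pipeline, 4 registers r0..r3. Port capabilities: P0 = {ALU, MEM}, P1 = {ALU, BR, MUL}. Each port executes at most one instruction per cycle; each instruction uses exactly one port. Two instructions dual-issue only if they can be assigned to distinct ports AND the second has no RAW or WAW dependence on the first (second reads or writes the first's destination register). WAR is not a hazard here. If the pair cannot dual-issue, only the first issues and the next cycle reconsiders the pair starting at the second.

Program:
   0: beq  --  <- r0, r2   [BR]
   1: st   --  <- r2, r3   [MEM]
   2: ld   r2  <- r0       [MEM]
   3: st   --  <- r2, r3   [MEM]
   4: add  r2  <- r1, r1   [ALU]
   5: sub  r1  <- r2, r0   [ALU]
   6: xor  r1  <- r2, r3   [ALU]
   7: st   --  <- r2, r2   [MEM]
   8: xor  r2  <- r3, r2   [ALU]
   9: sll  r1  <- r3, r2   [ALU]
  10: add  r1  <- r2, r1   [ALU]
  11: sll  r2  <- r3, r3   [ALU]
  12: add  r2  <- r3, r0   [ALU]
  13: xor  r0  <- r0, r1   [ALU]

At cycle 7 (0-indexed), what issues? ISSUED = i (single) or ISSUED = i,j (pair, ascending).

ISSUED = 10,11

0. beq.BR;st.MEM @i0/i1  | pair
1. ld.MEM @i2  | no-port MEM/MEM
2. st.MEM;add.ALU @i3/i4  | pair
3. sub.ALU @i5  | WAW r1
4. xor.ALU;st.MEM @i6/i7  | pair
5. xor.ALU @i8  | RAW r2
6. sll.ALU @i9  | RAW+WAW r1
7. add.ALU;sll.ALU @i10/i11  | pair
8. add.ALU;xor.ALU @i12/i13  | pair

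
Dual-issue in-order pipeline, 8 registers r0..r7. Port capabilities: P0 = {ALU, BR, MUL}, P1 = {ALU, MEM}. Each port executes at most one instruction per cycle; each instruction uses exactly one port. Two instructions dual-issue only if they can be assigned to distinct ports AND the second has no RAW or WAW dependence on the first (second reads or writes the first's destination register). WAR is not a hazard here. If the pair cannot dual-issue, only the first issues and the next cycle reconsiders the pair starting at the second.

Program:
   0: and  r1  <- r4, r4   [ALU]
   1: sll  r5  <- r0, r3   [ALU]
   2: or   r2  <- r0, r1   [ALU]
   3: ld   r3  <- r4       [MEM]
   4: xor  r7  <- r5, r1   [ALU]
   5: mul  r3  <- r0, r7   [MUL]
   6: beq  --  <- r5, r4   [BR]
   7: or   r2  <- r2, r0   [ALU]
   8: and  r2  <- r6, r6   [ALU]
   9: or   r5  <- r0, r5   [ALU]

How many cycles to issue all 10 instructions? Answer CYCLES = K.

c0: i0/i1 and/sll  pair
c1: i2/i3 or/ld  pair
c2: i4 xor  RAW r7
c3: i5 mul  no-port MUL/BR
c4: i6/i7 beq/or  pair
c5: i8/i9 and/or  pair

CYCLES = 6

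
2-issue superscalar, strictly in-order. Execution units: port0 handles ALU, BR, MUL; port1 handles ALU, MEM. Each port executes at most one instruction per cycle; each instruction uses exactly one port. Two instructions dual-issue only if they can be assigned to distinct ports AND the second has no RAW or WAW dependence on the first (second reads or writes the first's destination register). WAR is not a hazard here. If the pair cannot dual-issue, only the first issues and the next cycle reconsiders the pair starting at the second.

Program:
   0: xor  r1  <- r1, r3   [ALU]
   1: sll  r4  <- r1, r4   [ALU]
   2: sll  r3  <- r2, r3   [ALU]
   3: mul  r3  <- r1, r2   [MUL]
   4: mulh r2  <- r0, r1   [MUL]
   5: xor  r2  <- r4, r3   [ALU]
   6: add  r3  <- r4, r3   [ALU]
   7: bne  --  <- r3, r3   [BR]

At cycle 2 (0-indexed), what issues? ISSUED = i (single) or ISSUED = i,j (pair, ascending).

#0 head=0: xor i0 RAW r1
#1 head=1: sll sll i1,i2 pair
#2 head=3: mul i3 no-port MUL/MUL
#3 head=4: mulh i4 WAW r2
#4 head=5: xor add i5,i6 pair
#5 head=7: bne i7 tail

ISSUED = 3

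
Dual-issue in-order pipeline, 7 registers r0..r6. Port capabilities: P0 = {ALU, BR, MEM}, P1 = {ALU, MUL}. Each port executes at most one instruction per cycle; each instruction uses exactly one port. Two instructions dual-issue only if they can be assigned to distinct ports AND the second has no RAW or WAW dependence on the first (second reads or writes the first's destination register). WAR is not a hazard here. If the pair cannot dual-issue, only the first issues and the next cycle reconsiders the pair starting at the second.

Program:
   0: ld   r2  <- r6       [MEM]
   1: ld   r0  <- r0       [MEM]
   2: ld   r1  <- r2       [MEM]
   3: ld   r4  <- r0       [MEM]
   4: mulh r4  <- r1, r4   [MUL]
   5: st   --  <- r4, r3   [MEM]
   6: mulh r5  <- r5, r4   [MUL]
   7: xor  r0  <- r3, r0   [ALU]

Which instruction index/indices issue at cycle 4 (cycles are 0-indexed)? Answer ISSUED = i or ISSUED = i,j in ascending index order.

ISSUED = 4

[0] i0  ld.MEM  -- no-port MEM/MEM
[1] i1  ld.MEM  -- no-port MEM/MEM
[2] i2  ld.MEM  -- no-port MEM/MEM
[3] i3  ld.MEM  -- RAW+WAW r4
[4] i4  mulh.MUL  -- RAW r4
[5] i5&i6  st.MEM+mulh.MUL  -- 2-wide
[6] i7  xor.ALU  -- tail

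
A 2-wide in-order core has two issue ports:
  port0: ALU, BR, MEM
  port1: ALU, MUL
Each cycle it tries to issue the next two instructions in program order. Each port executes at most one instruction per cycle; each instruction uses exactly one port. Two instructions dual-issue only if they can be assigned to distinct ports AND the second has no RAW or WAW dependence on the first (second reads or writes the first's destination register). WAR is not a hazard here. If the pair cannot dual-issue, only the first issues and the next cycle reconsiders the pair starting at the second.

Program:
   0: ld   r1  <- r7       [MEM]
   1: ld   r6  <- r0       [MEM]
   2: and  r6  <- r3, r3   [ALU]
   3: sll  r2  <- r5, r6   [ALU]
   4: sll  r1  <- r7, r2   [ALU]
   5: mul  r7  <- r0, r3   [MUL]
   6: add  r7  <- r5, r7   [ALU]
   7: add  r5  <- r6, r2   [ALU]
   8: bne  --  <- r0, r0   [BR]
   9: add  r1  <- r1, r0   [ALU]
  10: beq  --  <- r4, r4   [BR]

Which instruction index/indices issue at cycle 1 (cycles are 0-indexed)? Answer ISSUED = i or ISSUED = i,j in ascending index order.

0. ld @i0  | no-port MEM/MEM
1. ld @i1  | WAW r6
2. and @i2  | RAW r6
3. sll @i3  | RAW r2
4. sll;mul @i4&i5  | 2-wide
5. add;add @i6&i7  | 2-wide
6. bne;add @i8&i9  | 2-wide
7. beq @i10  | tail

ISSUED = 1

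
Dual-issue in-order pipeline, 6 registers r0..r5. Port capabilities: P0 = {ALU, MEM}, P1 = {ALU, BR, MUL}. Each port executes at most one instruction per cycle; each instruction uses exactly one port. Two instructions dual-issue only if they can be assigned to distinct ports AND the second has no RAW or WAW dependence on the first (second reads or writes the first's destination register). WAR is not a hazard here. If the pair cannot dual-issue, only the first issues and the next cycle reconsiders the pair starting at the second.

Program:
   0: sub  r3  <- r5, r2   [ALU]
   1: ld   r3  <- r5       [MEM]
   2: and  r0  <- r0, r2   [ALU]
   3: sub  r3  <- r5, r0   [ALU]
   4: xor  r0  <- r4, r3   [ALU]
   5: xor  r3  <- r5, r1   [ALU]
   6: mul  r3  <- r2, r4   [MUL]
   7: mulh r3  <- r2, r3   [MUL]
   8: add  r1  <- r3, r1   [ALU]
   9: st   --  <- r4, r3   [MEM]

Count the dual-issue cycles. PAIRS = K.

PAIRS = 3

t=0 i0:sub.ALU ; WAW r3
t=1 i1,i2:ld.MEM and.ALU ; dual
t=2 i3:sub.ALU ; RAW r3
t=3 i4,i5:xor.ALU xor.ALU ; dual
t=4 i6:mul.MUL ; no-port MUL/MUL
t=5 i7:mulh.MUL ; RAW r3
t=6 i8,i9:add.ALU st.MEM ; dual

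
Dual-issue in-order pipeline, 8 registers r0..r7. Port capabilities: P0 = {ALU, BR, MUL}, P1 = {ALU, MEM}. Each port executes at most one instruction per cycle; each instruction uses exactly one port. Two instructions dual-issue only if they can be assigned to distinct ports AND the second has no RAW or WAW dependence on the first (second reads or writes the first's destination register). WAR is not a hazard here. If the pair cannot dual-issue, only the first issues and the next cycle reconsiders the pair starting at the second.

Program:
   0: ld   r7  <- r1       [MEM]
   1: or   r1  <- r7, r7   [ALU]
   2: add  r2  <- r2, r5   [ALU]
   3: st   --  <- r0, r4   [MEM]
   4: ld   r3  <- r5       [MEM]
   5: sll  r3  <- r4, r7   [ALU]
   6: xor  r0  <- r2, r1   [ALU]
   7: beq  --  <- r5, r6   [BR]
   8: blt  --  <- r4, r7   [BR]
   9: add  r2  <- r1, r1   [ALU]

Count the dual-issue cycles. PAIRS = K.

PAIRS = 3

#0 head=0: ld i0 RAW r7
#1 head=1: or add i1&i2 pair
#2 head=3: st i3 no-port MEM/MEM
#3 head=4: ld i4 WAW r3
#4 head=5: sll xor i5&i6 pair
#5 head=7: beq i7 no-port BR/BR
#6 head=8: blt add i8&i9 pair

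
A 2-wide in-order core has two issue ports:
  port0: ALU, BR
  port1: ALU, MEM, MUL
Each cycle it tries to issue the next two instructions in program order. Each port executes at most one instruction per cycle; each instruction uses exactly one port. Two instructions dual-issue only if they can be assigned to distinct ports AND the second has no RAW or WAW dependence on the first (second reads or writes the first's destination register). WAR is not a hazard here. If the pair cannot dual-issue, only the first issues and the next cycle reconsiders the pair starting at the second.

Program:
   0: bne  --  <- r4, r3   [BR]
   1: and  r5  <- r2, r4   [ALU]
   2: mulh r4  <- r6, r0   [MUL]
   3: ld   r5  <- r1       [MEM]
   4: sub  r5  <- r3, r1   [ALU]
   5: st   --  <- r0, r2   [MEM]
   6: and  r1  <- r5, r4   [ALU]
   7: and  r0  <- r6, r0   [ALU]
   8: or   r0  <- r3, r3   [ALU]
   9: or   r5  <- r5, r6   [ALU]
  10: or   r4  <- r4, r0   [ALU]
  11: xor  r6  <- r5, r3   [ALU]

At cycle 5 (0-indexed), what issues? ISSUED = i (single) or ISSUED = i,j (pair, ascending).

ISSUED = 8,9

  cy0 -> i0/i1 (bne;and) pair
  cy1 -> i2 (mulh) no-port MUL/MEM
  cy2 -> i3 (ld) WAW r5
  cy3 -> i4/i5 (sub;st) pair
  cy4 -> i6/i7 (and;and) pair
  cy5 -> i8/i9 (or;or) pair
  cy6 -> i10/i11 (or;xor) pair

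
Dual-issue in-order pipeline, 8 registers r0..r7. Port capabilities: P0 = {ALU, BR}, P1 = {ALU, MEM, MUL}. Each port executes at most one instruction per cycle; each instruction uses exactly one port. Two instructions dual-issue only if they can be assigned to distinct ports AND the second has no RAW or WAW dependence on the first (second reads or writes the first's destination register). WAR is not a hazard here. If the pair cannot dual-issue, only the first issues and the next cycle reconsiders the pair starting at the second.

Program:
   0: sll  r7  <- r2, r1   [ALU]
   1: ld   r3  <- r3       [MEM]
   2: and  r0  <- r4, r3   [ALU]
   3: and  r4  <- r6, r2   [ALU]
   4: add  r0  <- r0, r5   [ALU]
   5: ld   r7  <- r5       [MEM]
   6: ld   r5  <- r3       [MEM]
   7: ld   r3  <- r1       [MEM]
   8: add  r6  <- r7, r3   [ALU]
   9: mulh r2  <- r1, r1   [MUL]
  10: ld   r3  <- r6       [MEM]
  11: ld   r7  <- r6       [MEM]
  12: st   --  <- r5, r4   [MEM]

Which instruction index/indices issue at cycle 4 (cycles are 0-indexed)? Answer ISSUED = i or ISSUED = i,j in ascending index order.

ISSUED = 7

t=0 i0+i1:sll.ALU+ld.MEM ; 2-wide
t=1 i2+i3:and.ALU+and.ALU ; 2-wide
t=2 i4+i5:add.ALU+ld.MEM ; 2-wide
t=3 i6:ld.MEM ; no-port MEM/MEM
t=4 i7:ld.MEM ; RAW r3
t=5 i8+i9:add.ALU+mulh.MUL ; 2-wide
t=6 i10:ld.MEM ; no-port MEM/MEM
t=7 i11:ld.MEM ; no-port MEM/MEM
t=8 i12:st.MEM ; tail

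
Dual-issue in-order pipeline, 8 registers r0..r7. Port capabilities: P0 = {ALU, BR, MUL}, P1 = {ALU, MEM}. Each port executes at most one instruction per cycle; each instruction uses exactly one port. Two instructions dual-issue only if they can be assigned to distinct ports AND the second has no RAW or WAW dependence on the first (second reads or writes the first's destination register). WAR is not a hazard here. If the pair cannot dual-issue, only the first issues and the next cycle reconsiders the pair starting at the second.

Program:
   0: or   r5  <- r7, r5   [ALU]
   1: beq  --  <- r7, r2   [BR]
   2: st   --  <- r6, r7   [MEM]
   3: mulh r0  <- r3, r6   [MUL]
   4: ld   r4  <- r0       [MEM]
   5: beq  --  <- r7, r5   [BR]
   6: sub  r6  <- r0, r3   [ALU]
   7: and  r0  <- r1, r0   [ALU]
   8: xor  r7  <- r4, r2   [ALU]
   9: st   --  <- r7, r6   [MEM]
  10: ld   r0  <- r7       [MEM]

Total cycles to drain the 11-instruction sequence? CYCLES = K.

CYCLES = 7

  cy0 -> i0+i1 (or.ALU beq.BR) 2-wide
  cy1 -> i2+i3 (st.MEM mulh.MUL) 2-wide
  cy2 -> i4+i5 (ld.MEM beq.BR) 2-wide
  cy3 -> i6+i7 (sub.ALU and.ALU) 2-wide
  cy4 -> i8 (xor.ALU) RAW r7
  cy5 -> i9 (st.MEM) no-port MEM/MEM
  cy6 -> i10 (ld.MEM) tail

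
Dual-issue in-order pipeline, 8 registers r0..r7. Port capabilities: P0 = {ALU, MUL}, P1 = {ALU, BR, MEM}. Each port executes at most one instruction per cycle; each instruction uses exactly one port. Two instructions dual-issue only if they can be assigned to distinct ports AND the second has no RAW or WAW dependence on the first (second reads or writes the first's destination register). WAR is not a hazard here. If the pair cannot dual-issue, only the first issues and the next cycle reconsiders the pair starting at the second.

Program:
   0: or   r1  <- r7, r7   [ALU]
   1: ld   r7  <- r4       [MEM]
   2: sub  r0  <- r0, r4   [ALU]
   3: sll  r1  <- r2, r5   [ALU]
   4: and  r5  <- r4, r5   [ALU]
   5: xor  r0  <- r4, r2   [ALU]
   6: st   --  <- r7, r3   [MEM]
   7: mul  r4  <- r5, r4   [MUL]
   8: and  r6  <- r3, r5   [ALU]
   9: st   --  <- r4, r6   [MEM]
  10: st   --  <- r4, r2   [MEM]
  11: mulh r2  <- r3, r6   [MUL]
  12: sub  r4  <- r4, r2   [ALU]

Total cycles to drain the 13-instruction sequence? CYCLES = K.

c0: i0,i1 or+ld  dual
c1: i2,i3 sub+sll  dual
c2: i4,i5 and+xor  dual
c3: i6,i7 st+mul  dual
c4: i8 and  RAW r6
c5: i9 st  no-port MEM/MEM
c6: i10,i11 st+mulh  dual
c7: i12 sub  tail

CYCLES = 8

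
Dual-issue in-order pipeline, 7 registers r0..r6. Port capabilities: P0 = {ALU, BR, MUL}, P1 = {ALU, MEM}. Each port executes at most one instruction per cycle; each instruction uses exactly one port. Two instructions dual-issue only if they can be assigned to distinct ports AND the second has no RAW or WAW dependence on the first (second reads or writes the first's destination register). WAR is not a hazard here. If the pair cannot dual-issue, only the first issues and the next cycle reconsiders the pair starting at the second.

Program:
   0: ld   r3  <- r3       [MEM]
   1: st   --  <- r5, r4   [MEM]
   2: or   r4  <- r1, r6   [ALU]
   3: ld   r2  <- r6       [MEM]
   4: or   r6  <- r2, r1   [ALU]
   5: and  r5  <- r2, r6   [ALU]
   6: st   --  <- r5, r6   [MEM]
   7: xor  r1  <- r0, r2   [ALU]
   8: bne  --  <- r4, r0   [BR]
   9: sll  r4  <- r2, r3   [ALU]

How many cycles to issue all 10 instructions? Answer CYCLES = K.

#0 head=0: ld i0 no-port MEM/MEM
#1 head=1: st/or i1+i2 pair
#2 head=3: ld i3 RAW r2
#3 head=4: or i4 RAW r6
#4 head=5: and i5 RAW r5
#5 head=6: st/xor i6+i7 pair
#6 head=8: bne/sll i8+i9 pair

CYCLES = 7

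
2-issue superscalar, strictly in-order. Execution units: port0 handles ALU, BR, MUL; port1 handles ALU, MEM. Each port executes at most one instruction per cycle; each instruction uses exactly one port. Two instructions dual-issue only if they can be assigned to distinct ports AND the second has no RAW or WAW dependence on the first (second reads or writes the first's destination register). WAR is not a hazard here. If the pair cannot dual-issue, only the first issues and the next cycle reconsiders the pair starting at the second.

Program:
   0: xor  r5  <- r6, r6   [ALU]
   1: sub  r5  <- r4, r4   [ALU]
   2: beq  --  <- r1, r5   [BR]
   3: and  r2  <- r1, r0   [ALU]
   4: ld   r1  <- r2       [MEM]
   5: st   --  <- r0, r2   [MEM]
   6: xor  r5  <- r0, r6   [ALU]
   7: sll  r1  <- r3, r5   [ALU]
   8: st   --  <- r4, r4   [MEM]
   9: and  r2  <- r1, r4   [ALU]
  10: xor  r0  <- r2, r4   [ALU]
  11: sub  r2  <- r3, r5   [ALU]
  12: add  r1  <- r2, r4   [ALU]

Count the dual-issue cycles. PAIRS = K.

PAIRS = 4

0. xor.ALU @i0  | WAW r5
1. sub.ALU @i1  | RAW r5
2. beq.BR/and.ALU @i2&i3  | dual
3. ld.MEM @i4  | no-port MEM/MEM
4. st.MEM/xor.ALU @i5&i6  | dual
5. sll.ALU/st.MEM @i7&i8  | dual
6. and.ALU @i9  | RAW r2
7. xor.ALU/sub.ALU @i10&i11  | dual
8. add.ALU @i12  | tail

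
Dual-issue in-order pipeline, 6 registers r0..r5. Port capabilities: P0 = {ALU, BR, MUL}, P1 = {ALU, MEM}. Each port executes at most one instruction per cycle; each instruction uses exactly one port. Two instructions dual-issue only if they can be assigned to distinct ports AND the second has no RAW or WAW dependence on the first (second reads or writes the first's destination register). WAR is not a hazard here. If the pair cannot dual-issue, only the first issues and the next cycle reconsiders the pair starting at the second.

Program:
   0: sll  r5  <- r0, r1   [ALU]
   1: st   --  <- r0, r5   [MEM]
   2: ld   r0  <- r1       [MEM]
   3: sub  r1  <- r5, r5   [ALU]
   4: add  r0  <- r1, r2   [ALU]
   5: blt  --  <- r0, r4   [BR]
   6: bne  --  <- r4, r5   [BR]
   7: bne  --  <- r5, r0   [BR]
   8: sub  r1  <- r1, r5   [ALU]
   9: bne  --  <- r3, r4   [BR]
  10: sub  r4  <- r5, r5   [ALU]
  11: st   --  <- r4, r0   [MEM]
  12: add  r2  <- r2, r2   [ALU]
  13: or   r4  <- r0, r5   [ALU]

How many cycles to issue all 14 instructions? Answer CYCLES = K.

CYCLES = 10

t=0 i0:sll ; RAW r5
t=1 i1:st ; no-port MEM/MEM
t=2 i2,i3:ld sub ; dual
t=3 i4:add ; RAW r0
t=4 i5:blt ; no-port BR/BR
t=5 i6:bne ; no-port BR/BR
t=6 i7,i8:bne sub ; dual
t=7 i9,i10:bne sub ; dual
t=8 i11,i12:st add ; dual
t=9 i13:or ; tail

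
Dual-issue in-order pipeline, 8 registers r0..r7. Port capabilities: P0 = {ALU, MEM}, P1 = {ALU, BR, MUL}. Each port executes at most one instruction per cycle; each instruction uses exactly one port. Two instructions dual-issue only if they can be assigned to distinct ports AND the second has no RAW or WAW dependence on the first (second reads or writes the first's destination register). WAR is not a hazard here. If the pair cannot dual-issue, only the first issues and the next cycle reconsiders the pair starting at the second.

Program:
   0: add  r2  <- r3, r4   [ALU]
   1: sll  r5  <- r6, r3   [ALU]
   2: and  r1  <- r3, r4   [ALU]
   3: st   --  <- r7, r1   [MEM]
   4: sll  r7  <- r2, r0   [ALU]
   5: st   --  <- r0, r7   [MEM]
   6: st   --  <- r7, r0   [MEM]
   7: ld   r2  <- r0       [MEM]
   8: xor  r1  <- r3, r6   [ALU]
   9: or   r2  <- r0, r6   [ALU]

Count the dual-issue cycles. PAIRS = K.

PAIRS = 3

t=0 i0&i1:add.ALU/sll.ALU ; 2-wide
t=1 i2:and.ALU ; RAW r1
t=2 i3&i4:st.MEM/sll.ALU ; 2-wide
t=3 i5:st.MEM ; no-port MEM/MEM
t=4 i6:st.MEM ; no-port MEM/MEM
t=5 i7&i8:ld.MEM/xor.ALU ; 2-wide
t=6 i9:or.ALU ; tail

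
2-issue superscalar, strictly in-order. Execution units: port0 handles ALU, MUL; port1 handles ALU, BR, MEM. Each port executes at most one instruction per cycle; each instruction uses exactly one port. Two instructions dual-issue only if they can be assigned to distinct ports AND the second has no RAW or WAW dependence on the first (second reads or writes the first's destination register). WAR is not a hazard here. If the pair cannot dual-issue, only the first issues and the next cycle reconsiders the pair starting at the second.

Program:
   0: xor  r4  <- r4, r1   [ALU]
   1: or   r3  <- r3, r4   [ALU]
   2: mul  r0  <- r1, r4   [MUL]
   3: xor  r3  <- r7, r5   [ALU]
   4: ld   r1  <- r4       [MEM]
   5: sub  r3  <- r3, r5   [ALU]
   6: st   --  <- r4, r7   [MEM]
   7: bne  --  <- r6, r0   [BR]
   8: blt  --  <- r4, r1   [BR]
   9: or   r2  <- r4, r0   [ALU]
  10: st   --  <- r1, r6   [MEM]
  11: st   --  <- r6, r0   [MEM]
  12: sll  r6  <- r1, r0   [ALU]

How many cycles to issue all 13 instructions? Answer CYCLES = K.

CYCLES = 8

t=0 i0:xor.ALU ; RAW r4
t=1 i1&i2:or.ALU mul.MUL ; dual
t=2 i3&i4:xor.ALU ld.MEM ; dual
t=3 i5&i6:sub.ALU st.MEM ; dual
t=4 i7:bne.BR ; no-port BR/BR
t=5 i8&i9:blt.BR or.ALU ; dual
t=6 i10:st.MEM ; no-port MEM/MEM
t=7 i11&i12:st.MEM sll.ALU ; dual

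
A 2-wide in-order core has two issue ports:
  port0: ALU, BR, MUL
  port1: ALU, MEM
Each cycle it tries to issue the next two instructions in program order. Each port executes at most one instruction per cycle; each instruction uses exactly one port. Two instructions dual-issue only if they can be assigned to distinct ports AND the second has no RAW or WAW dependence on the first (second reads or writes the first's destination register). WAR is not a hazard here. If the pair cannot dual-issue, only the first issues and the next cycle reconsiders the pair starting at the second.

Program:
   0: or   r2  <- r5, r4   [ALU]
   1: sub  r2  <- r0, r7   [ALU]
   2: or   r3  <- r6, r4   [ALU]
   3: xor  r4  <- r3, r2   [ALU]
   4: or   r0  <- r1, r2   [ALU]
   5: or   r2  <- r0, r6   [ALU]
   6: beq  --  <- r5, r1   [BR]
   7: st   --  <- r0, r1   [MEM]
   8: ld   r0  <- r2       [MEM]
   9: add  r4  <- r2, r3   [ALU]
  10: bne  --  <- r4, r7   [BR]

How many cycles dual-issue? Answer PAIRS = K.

0. or.ALU @i0  | WAW r2
1. sub.ALU or.ALU @i1+i2  | pair
2. xor.ALU or.ALU @i3+i4  | pair
3. or.ALU beq.BR @i5+i6  | pair
4. st.MEM @i7  | no-port MEM/MEM
5. ld.MEM add.ALU @i8+i9  | pair
6. bne.BR @i10  | tail

PAIRS = 4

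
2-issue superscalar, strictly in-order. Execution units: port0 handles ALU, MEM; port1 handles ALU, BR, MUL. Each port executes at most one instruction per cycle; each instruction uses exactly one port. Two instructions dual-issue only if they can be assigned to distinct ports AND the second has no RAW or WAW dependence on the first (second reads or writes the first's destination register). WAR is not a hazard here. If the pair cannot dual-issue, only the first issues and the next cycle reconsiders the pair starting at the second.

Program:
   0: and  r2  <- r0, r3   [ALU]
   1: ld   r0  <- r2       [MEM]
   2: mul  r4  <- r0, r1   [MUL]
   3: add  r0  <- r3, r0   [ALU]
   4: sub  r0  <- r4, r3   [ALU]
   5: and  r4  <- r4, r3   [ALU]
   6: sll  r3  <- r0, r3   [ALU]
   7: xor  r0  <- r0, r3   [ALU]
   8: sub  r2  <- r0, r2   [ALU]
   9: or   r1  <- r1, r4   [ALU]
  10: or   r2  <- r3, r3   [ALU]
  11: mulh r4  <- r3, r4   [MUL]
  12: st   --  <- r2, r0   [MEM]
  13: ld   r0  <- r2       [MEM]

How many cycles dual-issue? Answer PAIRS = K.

0. and @i0  | RAW r2
1. ld @i1  | RAW r0
2. mul add @i2,i3  | pair
3. sub and @i4,i5  | pair
4. sll @i6  | RAW r3
5. xor @i7  | RAW r0
6. sub or @i8,i9  | pair
7. or mulh @i10,i11  | pair
8. st @i12  | no-port MEM/MEM
9. ld @i13  | tail

PAIRS = 4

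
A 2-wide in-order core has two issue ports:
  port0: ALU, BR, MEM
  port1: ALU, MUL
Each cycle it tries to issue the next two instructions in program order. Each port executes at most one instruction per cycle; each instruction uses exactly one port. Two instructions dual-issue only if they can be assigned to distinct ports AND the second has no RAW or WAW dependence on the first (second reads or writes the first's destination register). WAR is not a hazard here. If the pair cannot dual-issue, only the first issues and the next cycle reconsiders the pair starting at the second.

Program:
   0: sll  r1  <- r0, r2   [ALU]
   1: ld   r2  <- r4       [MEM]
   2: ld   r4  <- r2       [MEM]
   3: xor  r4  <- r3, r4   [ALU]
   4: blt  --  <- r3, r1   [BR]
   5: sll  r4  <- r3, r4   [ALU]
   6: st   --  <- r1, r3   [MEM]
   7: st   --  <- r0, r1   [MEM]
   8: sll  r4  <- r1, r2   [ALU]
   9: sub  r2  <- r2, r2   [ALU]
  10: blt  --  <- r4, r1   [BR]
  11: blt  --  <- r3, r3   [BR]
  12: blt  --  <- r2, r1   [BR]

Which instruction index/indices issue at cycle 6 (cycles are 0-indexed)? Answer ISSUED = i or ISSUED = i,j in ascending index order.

c0: i0&i1 sll.ALU/ld.MEM  2-wide
c1: i2 ld.MEM  RAW+WAW r4
c2: i3&i4 xor.ALU/blt.BR  2-wide
c3: i5&i6 sll.ALU/st.MEM  2-wide
c4: i7&i8 st.MEM/sll.ALU  2-wide
c5: i9&i10 sub.ALU/blt.BR  2-wide
c6: i11 blt.BR  no-port BR/BR
c7: i12 blt.BR  tail

ISSUED = 11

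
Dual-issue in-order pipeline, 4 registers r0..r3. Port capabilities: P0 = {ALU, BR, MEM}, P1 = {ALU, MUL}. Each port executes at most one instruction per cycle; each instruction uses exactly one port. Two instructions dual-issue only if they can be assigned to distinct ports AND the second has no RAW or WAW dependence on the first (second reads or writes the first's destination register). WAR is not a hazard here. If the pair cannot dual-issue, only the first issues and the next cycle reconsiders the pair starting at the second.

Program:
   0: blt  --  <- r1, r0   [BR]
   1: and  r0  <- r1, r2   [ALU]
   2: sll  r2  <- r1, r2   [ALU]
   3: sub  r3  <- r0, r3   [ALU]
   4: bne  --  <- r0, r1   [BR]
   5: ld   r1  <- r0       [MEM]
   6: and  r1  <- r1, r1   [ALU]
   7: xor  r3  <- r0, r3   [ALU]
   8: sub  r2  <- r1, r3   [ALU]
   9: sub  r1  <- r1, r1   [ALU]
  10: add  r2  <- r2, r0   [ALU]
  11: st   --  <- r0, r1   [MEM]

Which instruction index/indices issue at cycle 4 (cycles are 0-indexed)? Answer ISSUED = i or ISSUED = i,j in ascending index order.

ISSUED = 6,7

[0] i0,i1  blt+and  -- 2-wide
[1] i2,i3  sll+sub  -- 2-wide
[2] i4  bne  -- no-port BR/MEM
[3] i5  ld  -- RAW+WAW r1
[4] i6,i7  and+xor  -- 2-wide
[5] i8,i9  sub+sub  -- 2-wide
[6] i10,i11  add+st  -- 2-wide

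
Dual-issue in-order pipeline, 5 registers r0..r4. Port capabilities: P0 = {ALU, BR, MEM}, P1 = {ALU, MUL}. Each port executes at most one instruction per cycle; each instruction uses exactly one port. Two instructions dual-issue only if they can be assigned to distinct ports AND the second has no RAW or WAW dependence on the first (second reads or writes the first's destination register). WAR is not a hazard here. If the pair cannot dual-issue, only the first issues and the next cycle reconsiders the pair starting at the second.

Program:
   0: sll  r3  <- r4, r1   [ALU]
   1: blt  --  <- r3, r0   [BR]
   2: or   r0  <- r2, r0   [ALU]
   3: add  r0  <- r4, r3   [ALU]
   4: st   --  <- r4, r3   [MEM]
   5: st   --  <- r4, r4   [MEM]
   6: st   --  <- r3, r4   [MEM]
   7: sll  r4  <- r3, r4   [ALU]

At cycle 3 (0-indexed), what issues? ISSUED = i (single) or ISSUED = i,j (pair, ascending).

ISSUED = 5

t=0 i0:sll.ALU ; RAW r3
t=1 i1&i2:blt.BR+or.ALU ; 2-wide
t=2 i3&i4:add.ALU+st.MEM ; 2-wide
t=3 i5:st.MEM ; no-port MEM/MEM
t=4 i6&i7:st.MEM+sll.ALU ; 2-wide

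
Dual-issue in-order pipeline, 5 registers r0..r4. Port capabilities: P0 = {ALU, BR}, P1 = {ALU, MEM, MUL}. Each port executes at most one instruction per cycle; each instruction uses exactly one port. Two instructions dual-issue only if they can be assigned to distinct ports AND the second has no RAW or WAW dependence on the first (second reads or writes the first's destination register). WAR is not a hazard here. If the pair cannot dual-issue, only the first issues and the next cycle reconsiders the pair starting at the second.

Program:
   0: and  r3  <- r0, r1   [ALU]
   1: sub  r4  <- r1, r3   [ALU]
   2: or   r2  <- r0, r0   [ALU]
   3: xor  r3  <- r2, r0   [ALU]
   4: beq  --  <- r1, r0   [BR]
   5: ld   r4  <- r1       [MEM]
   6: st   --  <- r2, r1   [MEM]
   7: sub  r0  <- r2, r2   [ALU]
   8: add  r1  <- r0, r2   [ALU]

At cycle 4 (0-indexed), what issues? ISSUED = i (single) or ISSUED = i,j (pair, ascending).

ISSUED = 6,7

0. and.ALU @i0  | RAW r3
1. sub.ALU+or.ALU @i1+i2  | 2-wide
2. xor.ALU+beq.BR @i3+i4  | 2-wide
3. ld.MEM @i5  | no-port MEM/MEM
4. st.MEM+sub.ALU @i6+i7  | 2-wide
5. add.ALU @i8  | tail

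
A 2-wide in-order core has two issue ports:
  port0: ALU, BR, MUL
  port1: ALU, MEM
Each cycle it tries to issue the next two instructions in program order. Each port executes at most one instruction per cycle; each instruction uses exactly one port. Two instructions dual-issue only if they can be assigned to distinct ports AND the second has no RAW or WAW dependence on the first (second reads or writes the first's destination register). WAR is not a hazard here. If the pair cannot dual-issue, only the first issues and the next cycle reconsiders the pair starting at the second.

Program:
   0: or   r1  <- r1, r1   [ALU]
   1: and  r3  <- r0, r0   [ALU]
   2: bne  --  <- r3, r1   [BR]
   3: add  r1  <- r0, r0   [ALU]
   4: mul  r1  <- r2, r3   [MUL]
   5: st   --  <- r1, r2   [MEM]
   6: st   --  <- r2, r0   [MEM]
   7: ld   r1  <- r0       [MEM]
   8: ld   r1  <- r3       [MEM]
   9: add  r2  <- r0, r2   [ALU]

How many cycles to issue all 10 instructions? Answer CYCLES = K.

  cy0 -> i0+i1 (or.ALU and.ALU) pair
  cy1 -> i2+i3 (bne.BR add.ALU) pair
  cy2 -> i4 (mul.MUL) RAW r1
  cy3 -> i5 (st.MEM) no-port MEM/MEM
  cy4 -> i6 (st.MEM) no-port MEM/MEM
  cy5 -> i7 (ld.MEM) no-port MEM/MEM
  cy6 -> i8+i9 (ld.MEM add.ALU) pair

CYCLES = 7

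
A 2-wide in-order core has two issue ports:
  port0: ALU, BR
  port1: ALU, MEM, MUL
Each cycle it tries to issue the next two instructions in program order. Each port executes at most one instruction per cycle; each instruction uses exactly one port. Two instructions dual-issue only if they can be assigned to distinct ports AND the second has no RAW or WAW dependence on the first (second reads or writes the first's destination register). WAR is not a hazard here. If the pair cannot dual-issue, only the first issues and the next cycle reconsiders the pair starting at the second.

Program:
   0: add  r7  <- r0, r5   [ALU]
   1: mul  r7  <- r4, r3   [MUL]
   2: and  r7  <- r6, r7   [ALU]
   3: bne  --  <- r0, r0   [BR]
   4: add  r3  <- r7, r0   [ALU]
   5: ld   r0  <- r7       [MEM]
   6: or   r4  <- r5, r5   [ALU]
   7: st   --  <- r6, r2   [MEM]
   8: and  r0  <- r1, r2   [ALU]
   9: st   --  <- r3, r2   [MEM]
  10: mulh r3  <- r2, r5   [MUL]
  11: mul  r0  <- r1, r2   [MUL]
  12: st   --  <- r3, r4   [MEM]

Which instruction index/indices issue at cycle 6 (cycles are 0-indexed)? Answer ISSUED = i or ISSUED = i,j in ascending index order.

[0] i0  add  -- WAW r7
[1] i1  mul  -- RAW+WAW r7
[2] i2&i3  and;bne  -- dual
[3] i4&i5  add;ld  -- dual
[4] i6&i7  or;st  -- dual
[5] i8&i9  and;st  -- dual
[6] i10  mulh  -- no-port MUL/MUL
[7] i11  mul  -- no-port MUL/MEM
[8] i12  st  -- tail

ISSUED = 10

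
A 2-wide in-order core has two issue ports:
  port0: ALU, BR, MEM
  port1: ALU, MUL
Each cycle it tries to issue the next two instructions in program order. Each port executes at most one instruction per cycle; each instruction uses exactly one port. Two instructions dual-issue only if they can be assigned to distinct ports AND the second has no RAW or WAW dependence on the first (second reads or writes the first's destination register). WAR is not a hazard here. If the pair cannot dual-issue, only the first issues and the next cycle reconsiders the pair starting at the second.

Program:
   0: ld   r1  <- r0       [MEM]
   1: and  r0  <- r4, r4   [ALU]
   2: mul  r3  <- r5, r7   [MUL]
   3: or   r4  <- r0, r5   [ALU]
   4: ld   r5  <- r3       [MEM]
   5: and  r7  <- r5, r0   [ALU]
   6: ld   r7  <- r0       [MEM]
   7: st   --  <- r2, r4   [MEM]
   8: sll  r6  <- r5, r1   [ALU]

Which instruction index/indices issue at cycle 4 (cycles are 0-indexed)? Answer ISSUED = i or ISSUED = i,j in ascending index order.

ISSUED = 6

t=0 i0/i1:ld/and ; dual
t=1 i2/i3:mul/or ; dual
t=2 i4:ld ; RAW r5
t=3 i5:and ; WAW r7
t=4 i6:ld ; no-port MEM/MEM
t=5 i7/i8:st/sll ; dual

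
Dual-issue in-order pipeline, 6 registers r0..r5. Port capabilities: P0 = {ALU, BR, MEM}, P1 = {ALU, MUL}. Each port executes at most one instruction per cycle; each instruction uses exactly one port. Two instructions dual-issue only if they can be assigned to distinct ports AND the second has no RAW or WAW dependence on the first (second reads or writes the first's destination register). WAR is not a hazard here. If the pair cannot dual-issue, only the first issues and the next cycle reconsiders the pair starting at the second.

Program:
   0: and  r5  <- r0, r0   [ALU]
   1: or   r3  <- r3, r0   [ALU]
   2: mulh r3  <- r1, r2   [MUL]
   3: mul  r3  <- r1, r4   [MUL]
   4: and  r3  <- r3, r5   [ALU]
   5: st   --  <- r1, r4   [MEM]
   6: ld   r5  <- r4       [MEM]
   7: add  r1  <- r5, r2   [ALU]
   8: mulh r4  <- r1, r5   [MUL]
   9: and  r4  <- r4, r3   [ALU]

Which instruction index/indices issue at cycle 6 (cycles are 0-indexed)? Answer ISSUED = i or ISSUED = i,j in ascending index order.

ISSUED = 8

0. and.ALU or.ALU @i0,i1  | pair
1. mulh.MUL @i2  | no-port MUL/MUL
2. mul.MUL @i3  | RAW+WAW r3
3. and.ALU st.MEM @i4,i5  | pair
4. ld.MEM @i6  | RAW r5
5. add.ALU @i7  | RAW r1
6. mulh.MUL @i8  | RAW+WAW r4
7. and.ALU @i9  | tail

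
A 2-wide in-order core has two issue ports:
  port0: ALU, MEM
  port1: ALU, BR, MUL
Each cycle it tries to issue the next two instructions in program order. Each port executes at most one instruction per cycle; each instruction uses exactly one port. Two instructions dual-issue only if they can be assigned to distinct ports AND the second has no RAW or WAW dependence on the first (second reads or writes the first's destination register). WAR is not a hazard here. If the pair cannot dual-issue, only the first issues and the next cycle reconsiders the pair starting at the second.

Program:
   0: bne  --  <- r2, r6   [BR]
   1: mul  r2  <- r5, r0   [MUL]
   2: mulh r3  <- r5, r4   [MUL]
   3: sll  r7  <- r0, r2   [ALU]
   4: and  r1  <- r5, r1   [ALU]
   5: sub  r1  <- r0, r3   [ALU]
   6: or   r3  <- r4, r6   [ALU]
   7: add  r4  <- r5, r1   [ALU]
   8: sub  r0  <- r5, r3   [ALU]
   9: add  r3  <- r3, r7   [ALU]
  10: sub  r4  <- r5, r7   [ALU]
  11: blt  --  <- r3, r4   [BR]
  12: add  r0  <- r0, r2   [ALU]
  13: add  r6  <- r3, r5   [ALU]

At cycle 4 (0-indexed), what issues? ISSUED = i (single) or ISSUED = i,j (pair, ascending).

ISSUED = 5,6

  cy0 -> i0 (bne) no-port BR/MUL
  cy1 -> i1 (mul) no-port MUL/MUL
  cy2 -> i2&i3 (mulh/sll) pair
  cy3 -> i4 (and) WAW r1
  cy4 -> i5&i6 (sub/or) pair
  cy5 -> i7&i8 (add/sub) pair
  cy6 -> i9&i10 (add/sub) pair
  cy7 -> i11&i12 (blt/add) pair
  cy8 -> i13 (add) tail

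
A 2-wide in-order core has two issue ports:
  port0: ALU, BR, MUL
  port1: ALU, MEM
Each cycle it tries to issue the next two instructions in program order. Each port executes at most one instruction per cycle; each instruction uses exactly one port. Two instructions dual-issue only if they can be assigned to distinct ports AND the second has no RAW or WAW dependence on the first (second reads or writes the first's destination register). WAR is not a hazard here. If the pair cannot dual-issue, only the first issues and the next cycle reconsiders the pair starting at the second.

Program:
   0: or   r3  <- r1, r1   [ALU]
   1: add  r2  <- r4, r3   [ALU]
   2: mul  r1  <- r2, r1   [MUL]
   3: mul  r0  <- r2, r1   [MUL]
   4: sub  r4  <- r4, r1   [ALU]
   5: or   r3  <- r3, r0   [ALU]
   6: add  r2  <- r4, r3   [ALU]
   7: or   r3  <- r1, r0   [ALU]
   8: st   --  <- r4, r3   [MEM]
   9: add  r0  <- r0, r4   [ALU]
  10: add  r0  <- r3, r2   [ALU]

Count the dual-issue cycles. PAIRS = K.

PAIRS = 3

#0 head=0: or i0 RAW r3
#1 head=1: add i1 RAW r2
#2 head=2: mul i2 no-port MUL/MUL
#3 head=3: mul;sub i3,i4 dual
#4 head=5: or i5 RAW r3
#5 head=6: add;or i6,i7 dual
#6 head=8: st;add i8,i9 dual
#7 head=10: add i10 tail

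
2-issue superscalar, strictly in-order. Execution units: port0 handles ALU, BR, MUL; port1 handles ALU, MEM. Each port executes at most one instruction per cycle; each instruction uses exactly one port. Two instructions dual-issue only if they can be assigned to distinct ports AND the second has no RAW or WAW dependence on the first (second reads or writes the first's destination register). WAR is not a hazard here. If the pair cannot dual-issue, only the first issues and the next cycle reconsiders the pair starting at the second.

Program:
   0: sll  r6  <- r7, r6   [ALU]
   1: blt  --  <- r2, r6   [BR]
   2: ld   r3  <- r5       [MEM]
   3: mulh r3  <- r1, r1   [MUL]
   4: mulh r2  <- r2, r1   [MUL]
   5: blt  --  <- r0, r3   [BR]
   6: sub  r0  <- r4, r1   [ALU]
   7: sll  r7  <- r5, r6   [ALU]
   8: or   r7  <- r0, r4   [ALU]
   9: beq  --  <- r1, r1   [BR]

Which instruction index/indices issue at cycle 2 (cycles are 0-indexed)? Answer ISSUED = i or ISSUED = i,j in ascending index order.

ISSUED = 3

t=0 i0:sll.ALU ; RAW r6
t=1 i1&i2:blt.BR ld.MEM ; pair
t=2 i3:mulh.MUL ; no-port MUL/MUL
t=3 i4:mulh.MUL ; no-port MUL/BR
t=4 i5&i6:blt.BR sub.ALU ; pair
t=5 i7:sll.ALU ; WAW r7
t=6 i8&i9:or.ALU beq.BR ; pair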